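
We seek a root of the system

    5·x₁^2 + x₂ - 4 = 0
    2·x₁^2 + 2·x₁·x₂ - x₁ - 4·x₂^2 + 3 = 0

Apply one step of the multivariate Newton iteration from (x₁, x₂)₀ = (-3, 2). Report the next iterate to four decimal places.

(-1.5919, 1.2422)

At (-3, 2): F = (43.0000, -4.0000).
Jacobian J = [[10·x₁, 1], [4·x₁ + 2·x₂ - 1, 2·x₁ - 8·x₂]].
At the point, J = [[-30.0000, 1.0000], [-9.0000, -22.0000]] (det J = 669.0000).
Solving J·Δ = −F gives Δ = (1.4081, -0.7578).
Then the next iterate is (x₁, x₂)₁ = (-1.5919, 1.2422).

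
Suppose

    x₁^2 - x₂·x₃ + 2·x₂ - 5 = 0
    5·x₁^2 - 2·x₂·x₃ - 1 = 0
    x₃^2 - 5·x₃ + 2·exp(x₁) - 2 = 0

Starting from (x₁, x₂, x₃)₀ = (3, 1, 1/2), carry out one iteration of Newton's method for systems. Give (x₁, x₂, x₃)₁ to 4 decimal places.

(-0.1470, -5.1616, -22.1246)

At (3, 1, 1/2): F = (5.5000, 43.0000, 35.921074).
Jacobian J = [[2·x₁, -x₃ + 2, -x₂], [10·x₁, -2·x₃, -2·x₂], [2·exp(x₁), 0, 2·x₃ - 5]].
At the point, J = [[6.0000, 1.5000, -1.0000], [30.0000, -1.0000, -2.0000], [40.171074, 0.0000, -4.0000]] (det J = 43.315705).
Solving J·Δ = −F gives Δ = (-3.1470, -6.1616, -22.6246).
Then the next iterate is (x₁, x₂, x₃)₁ = (-0.1470, -5.1616, -22.1246).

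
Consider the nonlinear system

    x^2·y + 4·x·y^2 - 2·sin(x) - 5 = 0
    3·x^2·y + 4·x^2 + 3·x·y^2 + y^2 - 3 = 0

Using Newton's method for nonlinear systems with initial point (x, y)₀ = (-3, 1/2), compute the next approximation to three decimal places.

At (-3, 1/2): F = (-3.21776, 44.500).
Jacobian J = [[2·x·y + 4·y^2 - 2·cos(x), x^2 + 8·x·y], [6·x·y + 8·x + 3·y^2, 3·x^2 + 6·x·y + 2·y]].
At the point, J = [[-0.02002, -3.000], [-32.250, 19.000]] (det J = -97.13029).
Solving J·Δ = −F gives Δ = (0.745, -1.078).
Then the next iterate is (x, y)₁ = (-2.255, -0.578).

(-2.255, -0.578)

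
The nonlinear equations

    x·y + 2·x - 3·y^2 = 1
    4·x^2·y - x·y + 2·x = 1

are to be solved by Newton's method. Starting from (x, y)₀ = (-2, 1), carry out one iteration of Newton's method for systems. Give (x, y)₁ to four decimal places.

At (-2, 1): F = (-10.0000, 13.0000).
Jacobian J = [[y + 2, x - 6·y], [8·x·y - y + 2, 4·x^2 - x]].
At the point, J = [[3.0000, -8.0000], [-15.0000, 18.0000]] (det J = -66.0000).
Solving J·Δ = −F gives Δ = (-1.1515, -1.6818).
Then the next iterate is (x, y)₁ = (-3.1515, -0.6818).

(-3.1515, -0.6818)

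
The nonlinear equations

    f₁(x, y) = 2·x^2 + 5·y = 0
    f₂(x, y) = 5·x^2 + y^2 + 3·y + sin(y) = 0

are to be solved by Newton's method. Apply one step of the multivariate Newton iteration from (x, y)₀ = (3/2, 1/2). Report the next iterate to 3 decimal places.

(0.773, -0.027)

At (3/2, 1/2): F = (7.000, 13.47943).
Jacobian J = [[4·x, 5], [10·x, 2·y + cos(y) + 3]].
At the point, J = [[6.000, 5.000], [15.000, 4.87758]] (det J = -45.73450).
Solving J·Δ = −F gives Δ = (-0.727, -0.527).
Then the next iterate is (x, y)₁ = (0.773, -0.027).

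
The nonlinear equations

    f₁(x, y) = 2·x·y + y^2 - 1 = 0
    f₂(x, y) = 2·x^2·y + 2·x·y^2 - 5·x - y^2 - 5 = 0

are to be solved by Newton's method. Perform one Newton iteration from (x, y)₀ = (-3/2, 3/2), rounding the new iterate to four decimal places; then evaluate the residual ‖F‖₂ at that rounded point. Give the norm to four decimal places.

At (-3/2, 3/2): F = (-3.2500, 0.2500).
Jacobian J = [[2·y, 2·x + 2·y], [4·x·y + 2·y^2 - 5, 2·x^2 + 4·x·y - 2·y]].
At the point, J = [[3.0000, 0.0000], [-9.5000, -7.5000]] (det J = -22.5000).
Solving J·Δ = −F gives Δ = (1.0833, -1.3389).
Then the next iterate is (x, y)₁ = (-0.4167, 0.1611).
Re-evaluating at (-0.4167, 0.1611): F = (-1.108308, -2.908136), so ‖F‖₂ = 3.1122.

3.1122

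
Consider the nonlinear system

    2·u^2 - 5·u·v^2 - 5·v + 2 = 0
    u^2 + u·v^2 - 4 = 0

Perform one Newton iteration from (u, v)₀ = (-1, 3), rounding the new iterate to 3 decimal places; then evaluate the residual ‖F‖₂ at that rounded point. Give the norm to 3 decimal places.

At (-1, 3): F = (34.000, -12.000).
Jacobian J = [[4·u - 5·v^2, -10·u·v - 5], [2·u + v^2, 2·u·v]].
At the point, J = [[-49.000, 25.000], [7.000, -6.000]] (det J = 119.000).
Solving J·Δ = −F gives Δ = (-0.807, -2.941).
Then the next iterate is (u, v)₁ = (-1.807, 0.059).
Re-evaluating at (-1.807, 0.059): F = (8.26695, -0.74104), so ‖F‖₂ = 8.300.

8.300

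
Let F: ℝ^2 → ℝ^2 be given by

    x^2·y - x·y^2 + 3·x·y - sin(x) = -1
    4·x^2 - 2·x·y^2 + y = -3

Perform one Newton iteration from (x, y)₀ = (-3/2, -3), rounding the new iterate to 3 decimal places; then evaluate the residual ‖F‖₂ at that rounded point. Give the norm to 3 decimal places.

At (-3/2, -3): F = (22.24749, 36.000).
Jacobian J = [[2·x·y - y^2 + 3·y - cos(x), x^2 - 2·x·y + 3·x], [8·x - 2·y^2, -4·x·y + 1]].
At the point, J = [[-9.07074, -11.250], [-30.000, -17.000]] (det J = -183.29747).
Solving J·Δ = −F gives Δ = (0.146, 1.860).
Then the next iterate is (x, y)₁ = (-1.354, -1.140).
Re-evaluating at (-1.354, -1.140): F = (6.27695, 12.71258), so ‖F‖₂ = 14.178.

14.178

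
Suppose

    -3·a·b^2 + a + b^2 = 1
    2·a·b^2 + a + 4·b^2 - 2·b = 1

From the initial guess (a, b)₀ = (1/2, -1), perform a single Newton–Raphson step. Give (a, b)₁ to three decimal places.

(0.238, -0.524)

At (1/2, -1): F = (-1.000, 6.500).
Jacobian J = [[-3·b^2 + 1, -6·a·b + 2·b], [2·b^2 + 1, 4·a·b + 8·b - 2]].
At the point, J = [[-2.000, 1.000], [3.000, -12.000]] (det J = 21.000).
Solving J·Δ = −F gives Δ = (-0.262, 0.476).
Then the next iterate is (a, b)₁ = (0.238, -0.524).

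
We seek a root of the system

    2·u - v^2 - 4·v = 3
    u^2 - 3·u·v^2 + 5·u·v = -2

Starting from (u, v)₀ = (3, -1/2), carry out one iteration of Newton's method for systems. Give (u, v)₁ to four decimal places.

At (3, -1/2): F = (4.7500, 1.2500).
Jacobian J = [[2, -2·v - 4], [2·u - 3·v^2 + 5·v, -6·u·v + 5·u]].
At the point, J = [[2.0000, -3.0000], [2.7500, 24.0000]] (det J = 56.2500).
Solving J·Δ = −F gives Δ = (-2.0933, 0.1878).
Then the next iterate is (u, v)₁ = (0.9067, -0.3122).

(0.9067, -0.3122)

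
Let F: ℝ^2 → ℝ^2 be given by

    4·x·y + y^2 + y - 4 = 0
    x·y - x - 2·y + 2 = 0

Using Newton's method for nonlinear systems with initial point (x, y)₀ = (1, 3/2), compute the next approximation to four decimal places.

(0.8250, 0.9125)

At (1, 3/2): F = (5.7500, -0.5000).
Jacobian J = [[4·y, 4·x + 2·y + 1], [y - 1, x - 2]].
At the point, J = [[6.0000, 8.0000], [0.5000, -1.0000]] (det J = -10.0000).
Solving J·Δ = −F gives Δ = (-0.1750, -0.5875).
Then the next iterate is (x, y)₁ = (0.8250, 0.9125).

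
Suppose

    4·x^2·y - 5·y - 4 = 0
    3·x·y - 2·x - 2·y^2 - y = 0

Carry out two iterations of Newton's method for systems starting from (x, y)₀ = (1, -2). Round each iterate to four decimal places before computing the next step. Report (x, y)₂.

(0.2112, -0.4681)

At (1, -2): F = (-2.0000, -14.0000).
Jacobian J = [[8·x·y, 4·x^2 - 5], [3·y - 2, 3·x - 4·y - 1]].
At the point, J = [[-16.0000, -1.0000], [-8.0000, 10.0000]] (det J = -168.0000).
Solving J·Δ = −F gives Δ = (-0.2024, 1.2381).
Then the next iterate is (x, y)₁ = (0.7976, -0.7619).
Round to (0.7976, -0.7619) and repeat: F = (-2.129279, -3.817358), J = [[-4.861532, -2.455337], [-4.2857, 4.4404]].
Δ = (-0.5864, 0.2938), so (x, y)₂ = (0.2112, -0.4681).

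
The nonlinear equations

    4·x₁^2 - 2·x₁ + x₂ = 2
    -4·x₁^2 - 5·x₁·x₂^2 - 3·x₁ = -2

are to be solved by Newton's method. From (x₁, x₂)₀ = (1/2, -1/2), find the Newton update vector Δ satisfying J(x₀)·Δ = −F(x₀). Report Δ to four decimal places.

(0.3868, 1.7264)

At (1/2, -1/2): F = (-2.5000, -1.1250).
Jacobian J = [[8·x₁ - 2, 1], [-8·x₁ - 5·x₂^2 - 3, -10·x₁·x₂]].
At the point, J = [[2.0000, 1.0000], [-8.2500, 2.5000]] (det J = 13.2500).
Solving J·Δ = −F gives Δ = (0.3868, 1.7264).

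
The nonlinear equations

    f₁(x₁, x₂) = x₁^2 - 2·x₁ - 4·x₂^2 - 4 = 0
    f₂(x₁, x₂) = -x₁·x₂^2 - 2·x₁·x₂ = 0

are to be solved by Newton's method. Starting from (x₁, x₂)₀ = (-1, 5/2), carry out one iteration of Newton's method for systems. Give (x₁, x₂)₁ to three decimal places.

At (-1, 5/2): F = (-26.000, 11.250).
Jacobian J = [[2·x₁ - 2, -8·x₂], [-x₂^2 - 2·x₂, -2·x₁·x₂ - 2·x₁]].
At the point, J = [[-4.000, -20.000], [-11.250, 7.000]] (det J = -253.000).
Solving J·Δ = −F gives Δ = (0.170, -1.334).
Then the next iterate is (x₁, x₂)₁ = (-0.830, 1.166).

(-0.830, 1.166)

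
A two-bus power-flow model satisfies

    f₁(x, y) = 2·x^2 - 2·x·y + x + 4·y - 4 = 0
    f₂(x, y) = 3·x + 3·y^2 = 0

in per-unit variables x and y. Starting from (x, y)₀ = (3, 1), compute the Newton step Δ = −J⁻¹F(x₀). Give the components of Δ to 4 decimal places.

At (3, 1): F = (15.0000, 12.0000).
Jacobian J = [[4·x - 2·y + 1, -2·x + 4], [3, 6·y]].
At the point, J = [[11.0000, -2.0000], [3.0000, 6.0000]] (det J = 72.0000).
Solving J·Δ = −F gives Δ = (-1.5833, -1.2083).

(-1.5833, -1.2083)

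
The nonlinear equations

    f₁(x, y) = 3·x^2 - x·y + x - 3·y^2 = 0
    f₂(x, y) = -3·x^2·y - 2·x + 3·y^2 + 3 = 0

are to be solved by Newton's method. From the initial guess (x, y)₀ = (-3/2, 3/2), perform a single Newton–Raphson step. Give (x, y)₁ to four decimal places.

At (-3/2, 3/2): F = (0.7500, 2.6250).
Jacobian J = [[6·x - y + 1, -x - 6·y], [-6·x·y - 2, -3·x^2 + 6·y]].
At the point, J = [[-9.5000, -7.5000], [11.5000, 2.2500]] (det J = 64.8750).
Solving J·Δ = −F gives Δ = (-0.3295, 0.5173).
Then the next iterate is (x, y)₁ = (-1.8295, 2.0173).

(-1.8295, 2.0173)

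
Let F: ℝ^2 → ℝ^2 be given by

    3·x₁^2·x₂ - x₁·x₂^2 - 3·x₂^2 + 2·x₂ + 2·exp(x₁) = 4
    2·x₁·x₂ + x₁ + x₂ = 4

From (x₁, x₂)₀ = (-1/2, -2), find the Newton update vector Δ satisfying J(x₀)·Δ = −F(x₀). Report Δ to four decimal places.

At (-1/2, -2): F = (-18.286939, -4.5000).
Jacobian J = [[6·x₁·x₂ - x₂^2 + 2·exp(x₁), 3·x₁^2 - 2·x₁·x₂ - 6·x₂ + 2], [2·x₂ + 1, 2·x₁ + 1]].
At the point, J = [[3.213061, 12.7500], [-3.0000, 0.0000]] (det J = 38.2500).
Solving J·Δ = −F gives Δ = (-1.5000, 1.8123).

(-1.5000, 1.8123)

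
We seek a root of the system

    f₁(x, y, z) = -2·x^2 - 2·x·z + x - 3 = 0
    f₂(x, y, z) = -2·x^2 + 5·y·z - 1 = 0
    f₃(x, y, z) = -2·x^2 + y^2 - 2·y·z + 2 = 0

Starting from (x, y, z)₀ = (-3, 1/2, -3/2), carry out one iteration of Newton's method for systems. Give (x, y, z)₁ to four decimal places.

At (-3, 1/2, -3/2): F = (-33.0000, -22.7500, -14.2500).
Jacobian J = [[-4·x - 2·z + 1, 0, -2·x], [-4·x, 5·z, 5·y], [-4·x, 2·y - 2·z, -2·y]].
At the point, J = [[16.0000, 0.0000, 6.0000], [12.0000, -7.5000, 2.5000], [12.0000, 4.0000, -1.0000]] (det J = 788.0000).
Solving J·Δ = −F gives Δ = (1.4020, -0.2030, 1.7614).
Then the next iterate is (x, y, z)₁ = (-1.5980, 0.2970, 0.2614).

(-1.5980, 0.2970, 0.2614)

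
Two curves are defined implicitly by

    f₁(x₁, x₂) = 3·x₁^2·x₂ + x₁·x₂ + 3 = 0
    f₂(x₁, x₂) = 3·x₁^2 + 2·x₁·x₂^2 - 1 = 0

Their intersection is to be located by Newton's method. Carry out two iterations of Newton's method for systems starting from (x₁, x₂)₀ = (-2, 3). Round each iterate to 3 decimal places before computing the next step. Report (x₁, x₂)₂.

(-0.671, 1.509)

At (-2, 3): F = (33.000, -25.000).
Jacobian J = [[6·x₁·x₂ + x₂, 3·x₁^2 + x₁], [6·x₁ + 2·x₂^2, 4·x₁·x₂]].
At the point, J = [[-33.000, 10.000], [6.000, -24.000]] (det J = 732.000).
Solving J·Δ = −F gives Δ = (0.740, -0.857).
Then the next iterate is (x₁, x₂)₁ = (-1.260, 2.143).
Round to (-1.260, 2.143) and repeat: F = (10.50650, -7.81017), J = [[-14.05808, 3.50280], [1.62490, -10.80072]].
Δ = (0.589, -0.634), so (x₁, x₂)₂ = (-0.671, 1.509).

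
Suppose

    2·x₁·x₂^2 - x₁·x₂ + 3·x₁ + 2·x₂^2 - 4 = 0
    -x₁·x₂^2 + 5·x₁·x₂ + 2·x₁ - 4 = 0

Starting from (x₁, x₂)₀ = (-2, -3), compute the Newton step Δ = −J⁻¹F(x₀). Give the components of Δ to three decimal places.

(0.855, 0.964)

At (-2, -3): F = (-34.000, 40.000).
Jacobian J = [[2·x₂^2 - x₂ + 3, 4·x₁·x₂ - x₁ + 4·x₂], [-x₂^2 + 5·x₂ + 2, -2·x₁·x₂ + 5·x₁]].
At the point, J = [[24.000, 14.000], [-22.000, -22.000]] (det J = -220.000).
Solving J·Δ = −F gives Δ = (0.855, 0.964).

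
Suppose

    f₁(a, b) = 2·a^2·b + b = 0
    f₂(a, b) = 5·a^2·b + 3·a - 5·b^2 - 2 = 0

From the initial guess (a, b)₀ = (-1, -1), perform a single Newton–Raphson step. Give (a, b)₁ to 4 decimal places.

(-1.0000, 0.0000)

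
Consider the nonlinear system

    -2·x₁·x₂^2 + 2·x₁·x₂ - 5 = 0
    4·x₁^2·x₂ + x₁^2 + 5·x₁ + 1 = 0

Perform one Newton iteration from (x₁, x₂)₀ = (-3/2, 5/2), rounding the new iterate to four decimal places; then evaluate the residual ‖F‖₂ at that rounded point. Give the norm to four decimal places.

4.9200

At (-3/2, 5/2): F = (6.2500, 18.2500).
Jacobian J = [[-2·x₂^2 + 2·x₂, -4·x₁·x₂ + 2·x₁], [8·x₁·x₂ + 2·x₁ + 5, 4·x₁^2]].
At the point, J = [[-7.5000, 12.0000], [-28.0000, 9.0000]] (det J = 268.5000).
Solving J·Δ = −F gives Δ = (0.6061, -0.1420).
Then the next iterate is (x₁, x₂)₁ = (-0.8939, 2.3580).
Re-evaluating at (-0.8939, 2.3580): F = (0.724829, 4.866265), so ‖F‖₂ = 4.9200.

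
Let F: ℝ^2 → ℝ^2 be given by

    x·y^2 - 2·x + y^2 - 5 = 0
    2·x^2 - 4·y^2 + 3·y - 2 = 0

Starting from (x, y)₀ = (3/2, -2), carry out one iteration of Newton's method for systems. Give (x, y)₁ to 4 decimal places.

(3.1020, -1.4796)

At (3/2, -2): F = (2.0000, -19.5000).
Jacobian J = [[y^2 - 2, 2·x·y + 2·y], [4·x, -8·y + 3]].
At the point, J = [[2.0000, -10.0000], [6.0000, 19.0000]] (det J = 98.0000).
Solving J·Δ = −F gives Δ = (1.6020, 0.5204).
Then the next iterate is (x, y)₁ = (3.1020, -1.4796).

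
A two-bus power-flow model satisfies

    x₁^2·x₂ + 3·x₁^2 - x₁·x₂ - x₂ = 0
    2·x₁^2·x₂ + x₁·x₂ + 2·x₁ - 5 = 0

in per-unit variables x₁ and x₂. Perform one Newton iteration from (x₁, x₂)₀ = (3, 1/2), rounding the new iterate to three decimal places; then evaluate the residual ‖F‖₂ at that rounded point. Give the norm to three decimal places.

7.312

At (3, 1/2): F = (29.500, 11.500).
Jacobian J = [[2·x₁·x₂ + 6·x₁ - x₂, x₁^2 - x₁ - 1], [4·x₁·x₂ + x₂ + 2, 2·x₁^2 + x₁]].
At the point, J = [[20.500, 5.000], [8.500, 21.000]] (det J = 388.000).
Solving J·Δ = −F gives Δ = (-1.448, 0.039).
Then the next iterate is (x₁, x₂)₁ = (1.552, 0.539).
Re-evaluating at (1.552, 0.539): F = (7.14888, 1.53711), so ‖F‖₂ = 7.312.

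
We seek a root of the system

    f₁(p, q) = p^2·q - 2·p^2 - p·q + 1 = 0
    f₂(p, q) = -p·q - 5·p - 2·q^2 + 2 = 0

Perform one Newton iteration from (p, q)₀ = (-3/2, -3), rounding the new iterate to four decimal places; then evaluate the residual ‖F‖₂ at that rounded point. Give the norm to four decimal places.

At (-3/2, -3): F = (-14.7500, -13.0000).
Jacobian J = [[2·p·q - 4·p - q, p^2 - p], [-q - 5, -p - 4·q]].
At the point, J = [[18.0000, 3.7500], [-2.0000, 13.5000]] (det J = 250.5000).
Solving J·Δ = −F gives Δ = (0.6003, 1.0519).
Then the next iterate is (p, q)₁ = (-0.8997, -1.9481).
Re-evaluating at (-0.8997, -1.9481): F = (-3.948535, -2.844393), so ‖F‖₂ = 4.8664.

4.8664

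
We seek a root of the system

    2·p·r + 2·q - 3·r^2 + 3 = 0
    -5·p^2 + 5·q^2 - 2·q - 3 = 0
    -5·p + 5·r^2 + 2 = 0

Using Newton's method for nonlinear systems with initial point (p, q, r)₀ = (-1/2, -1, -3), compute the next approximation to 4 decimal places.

(0.1885, -0.4839, -1.4648)

At (-1/2, -1, -3): F = (-23.0000, 2.7500, 49.5000).
Jacobian J = [[2·r, 2, 2·p - 6·r], [-10·p, 10·q - 2, 0], [-5, 0, 10·r]].
At the point, J = [[-6.0000, 2.0000, 17.0000], [5.0000, -12.0000, 0.0000], [-5.0000, 0.0000, -30.0000]] (det J = -2880.0000).
Solving J·Δ = −F gives Δ = (0.6885, 0.5161, 1.5352).
Then the next iterate is (p, q, r)₁ = (0.1885, -0.4839, -1.4648).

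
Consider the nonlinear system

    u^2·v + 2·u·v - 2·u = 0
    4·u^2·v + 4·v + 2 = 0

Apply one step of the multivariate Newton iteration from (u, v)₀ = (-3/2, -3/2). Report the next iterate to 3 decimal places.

(-7.286, 7.857)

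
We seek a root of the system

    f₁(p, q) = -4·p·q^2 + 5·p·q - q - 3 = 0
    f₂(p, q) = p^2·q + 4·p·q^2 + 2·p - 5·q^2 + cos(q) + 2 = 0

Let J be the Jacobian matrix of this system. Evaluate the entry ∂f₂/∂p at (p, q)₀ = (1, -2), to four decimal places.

14.0000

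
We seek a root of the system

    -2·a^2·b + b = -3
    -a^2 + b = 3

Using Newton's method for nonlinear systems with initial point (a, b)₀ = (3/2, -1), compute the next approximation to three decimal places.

(-1.917, -5.000)

At (3/2, -1): F = (6.500, -6.250).
Jacobian J = [[-4·a·b, -2·a^2 + 1], [-2·a, 1]].
At the point, J = [[6.000, -3.500], [-3.000, 1.000]] (det J = -4.500).
Solving J·Δ = −F gives Δ = (-3.417, -4.000).
Then the next iterate is (a, b)₁ = (-1.917, -5.000).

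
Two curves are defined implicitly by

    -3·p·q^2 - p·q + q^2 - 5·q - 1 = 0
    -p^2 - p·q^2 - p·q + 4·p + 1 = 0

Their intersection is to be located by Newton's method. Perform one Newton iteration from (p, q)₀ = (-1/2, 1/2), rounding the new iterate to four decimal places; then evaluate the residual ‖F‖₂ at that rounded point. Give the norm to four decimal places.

6.2032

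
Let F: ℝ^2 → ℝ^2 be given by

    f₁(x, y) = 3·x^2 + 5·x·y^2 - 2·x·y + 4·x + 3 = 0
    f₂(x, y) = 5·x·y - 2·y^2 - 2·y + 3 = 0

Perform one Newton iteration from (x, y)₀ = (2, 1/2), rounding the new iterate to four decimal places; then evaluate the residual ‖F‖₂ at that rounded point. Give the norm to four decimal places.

8.4281

At (2, 1/2): F = (23.5000, 6.5000).
Jacobian J = [[6·x + 5·y^2 - 2·y + 4, 10·x·y - 2·x], [5·y, 5·x - 4·y - 2]].
At the point, J = [[16.2500, 6.0000], [2.5000, 6.0000]] (det J = 82.5000).
Solving J·Δ = −F gives Δ = (-1.2364, -0.5682).
Then the next iterate is (x, y)₁ = (0.7636, -0.0682).
Re-evaluating at (0.7636, -0.0682): F = (7.925568, 2.866710), so ‖F‖₂ = 8.4281.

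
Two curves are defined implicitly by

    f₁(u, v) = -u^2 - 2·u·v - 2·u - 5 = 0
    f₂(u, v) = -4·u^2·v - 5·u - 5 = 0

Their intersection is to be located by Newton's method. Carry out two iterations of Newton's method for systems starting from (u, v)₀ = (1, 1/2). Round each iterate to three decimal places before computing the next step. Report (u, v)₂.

At (1, 1/2): F = (-9.000, -12.000).
Jacobian J = [[-2·u - 2·v - 2, -2·u], [-8·u·v - 5, -4·u^2]].
At the point, J = [[-5.000, -2.000], [-9.000, -4.000]] (det J = 2.000).
Solving J·Δ = −F gives Δ = (-6.000, 10.500).
Then the next iterate is (u, v)₁ = (-5.000, 11.000).
Round to (-5.000, 11.000) and repeat: F = (90.000, -1080.000), J = [[-14.000, 10.000], [435.000, -100.000]].
Δ = (0.610, -8.146), so (u, v)₂ = (-4.390, 2.854).

(-4.390, 2.854)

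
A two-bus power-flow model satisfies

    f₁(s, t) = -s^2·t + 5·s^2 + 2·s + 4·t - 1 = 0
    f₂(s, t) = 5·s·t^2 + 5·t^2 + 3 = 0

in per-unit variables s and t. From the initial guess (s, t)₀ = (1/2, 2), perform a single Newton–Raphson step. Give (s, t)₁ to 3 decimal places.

(-1.350, 2.133)

At (1/2, 2): F = (8.750, 33.000).
Jacobian J = [[-2·s·t + 10·s + 2, -s^2 + 4], [5·t^2, 10·s·t + 10·t]].
At the point, J = [[5.000, 3.750], [20.000, 30.000]] (det J = 75.000).
Solving J·Δ = −F gives Δ = (-1.850, 0.133).
Then the next iterate is (s, t)₁ = (-1.350, 2.133).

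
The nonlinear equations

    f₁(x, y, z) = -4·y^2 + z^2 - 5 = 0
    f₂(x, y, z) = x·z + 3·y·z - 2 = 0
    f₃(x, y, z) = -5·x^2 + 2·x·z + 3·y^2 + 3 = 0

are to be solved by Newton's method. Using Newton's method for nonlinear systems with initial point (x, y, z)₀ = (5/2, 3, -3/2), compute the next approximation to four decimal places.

(1.2316, 1.2809, -0.6642)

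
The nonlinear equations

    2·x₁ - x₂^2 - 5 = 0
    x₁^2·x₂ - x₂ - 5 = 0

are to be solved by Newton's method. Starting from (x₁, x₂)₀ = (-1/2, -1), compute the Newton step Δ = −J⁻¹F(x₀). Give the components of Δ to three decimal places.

(3.929, -0.429)

At (-1/2, -1): F = (-7.000, -4.250).
Jacobian J = [[2, -2·x₂], [2·x₁·x₂, x₁^2 - 1]].
At the point, J = [[2.000, 2.000], [1.000, -0.750]] (det J = -3.500).
Solving J·Δ = −F gives Δ = (3.929, -0.429).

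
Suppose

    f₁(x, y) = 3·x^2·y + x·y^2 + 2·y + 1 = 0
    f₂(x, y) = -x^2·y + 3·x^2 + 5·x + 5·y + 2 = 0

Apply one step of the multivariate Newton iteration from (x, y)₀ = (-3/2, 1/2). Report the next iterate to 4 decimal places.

(-0.6796, 0.2913)

At (-3/2, 1/2): F = (5.0000, 2.6250).
Jacobian J = [[6·x·y + y^2, 3·x^2 + 2·x·y + 2], [-2·x·y + 6·x + 5, -x^2 + 5]].
At the point, J = [[-4.2500, 7.2500], [-2.5000, 2.7500]] (det J = 6.4375).
Solving J·Δ = −F gives Δ = (0.8204, -0.2087).
Then the next iterate is (x, y)₁ = (-0.6796, 0.2913).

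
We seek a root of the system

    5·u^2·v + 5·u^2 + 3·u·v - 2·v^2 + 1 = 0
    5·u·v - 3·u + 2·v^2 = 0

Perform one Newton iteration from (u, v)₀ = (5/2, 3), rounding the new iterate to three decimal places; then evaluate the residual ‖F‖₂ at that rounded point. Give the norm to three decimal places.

At (5/2, 3): F = (130.500, 48.000).
Jacobian J = [[10·u·v + 10·u + 3·v, 5·u^2 + 3·u - 4·v], [5·v - 3, 5·u + 4·v]].
At the point, J = [[109.000, 26.750], [12.000, 24.500]] (det J = 2349.500).
Solving J·Δ = −F gives Δ = (-0.814, -1.560).
Then the next iterate is (u, v)₁ = (1.686, 1.440).
Re-evaluating at (1.686, 1.440): F = (38.81599, 11.22840), so ‖F‖₂ = 40.407.

40.407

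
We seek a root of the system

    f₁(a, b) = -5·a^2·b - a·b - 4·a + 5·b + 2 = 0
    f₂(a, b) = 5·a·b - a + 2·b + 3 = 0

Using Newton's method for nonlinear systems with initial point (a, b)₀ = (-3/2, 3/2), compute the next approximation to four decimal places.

(-1.8613, 0.3912)

At (-3/2, 3/2): F = (0.8750, -3.7500).
Jacobian J = [[-10·a·b - b - 4, -5·a^2 - a + 5], [5·b - 1, 5·a + 2]].
At the point, J = [[17.0000, -4.7500], [6.5000, -5.5000]] (det J = -62.6250).
Solving J·Δ = −F gives Δ = (-0.3613, -1.1088).
Then the next iterate is (a, b)₁ = (-1.8613, 0.3912).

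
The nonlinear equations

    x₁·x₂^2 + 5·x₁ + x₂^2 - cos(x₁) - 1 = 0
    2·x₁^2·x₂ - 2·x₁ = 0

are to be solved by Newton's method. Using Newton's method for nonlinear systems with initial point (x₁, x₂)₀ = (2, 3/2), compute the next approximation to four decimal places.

At (2, 3/2): F = (16.166147, 8.0000).
Jacobian J = [[x₂^2 + sin(x₁) + 5, 2·x₁·x₂ + 2·x₂], [4·x₁·x₂ - 2, 2·x₁^2]].
At the point, J = [[8.159297, 9.0000], [10.0000, 8.0000]] (det J = -24.725621).
Solving J·Δ = −F gives Δ = (2.3186, -3.8983).
Then the next iterate is (x₁, x₂)₁ = (4.3186, -2.3983).

(4.3186, -2.3983)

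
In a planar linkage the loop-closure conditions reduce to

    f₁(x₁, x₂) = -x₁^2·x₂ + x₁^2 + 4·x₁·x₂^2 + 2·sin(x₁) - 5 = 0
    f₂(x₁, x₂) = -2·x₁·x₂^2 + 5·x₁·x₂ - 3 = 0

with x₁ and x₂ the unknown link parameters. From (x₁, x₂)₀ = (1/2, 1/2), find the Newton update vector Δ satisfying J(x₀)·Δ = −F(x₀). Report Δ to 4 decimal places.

At (1/2, 1/2): F = (-3.416149, -2.0000).
Jacobian J = [[-2·x₁·x₂ + 2·x₁ + 4·x₂^2 + 2·cos(x₁), -x₁^2 + 8·x₁·x₂], [-2·x₂^2 + 5·x₂, -4·x₁·x₂ + 5·x₁]].
At the point, J = [[3.255165, 1.7500], [2.0000, 1.5000]] (det J = 1.382748).
Solving J·Δ = −F gives Δ = (1.1746, -0.2328).

(1.1746, -0.2328)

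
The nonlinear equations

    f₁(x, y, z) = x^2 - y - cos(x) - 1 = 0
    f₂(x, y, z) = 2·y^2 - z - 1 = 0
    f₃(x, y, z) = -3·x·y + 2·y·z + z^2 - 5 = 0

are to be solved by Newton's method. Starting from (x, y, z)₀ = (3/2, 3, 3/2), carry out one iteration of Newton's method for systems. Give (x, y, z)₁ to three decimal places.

(1.648, 1.771, 2.249)

At (3/2, 3, 3/2): F = (-1.82074, 15.500, -7.250).
Jacobian J = [[2·x + sin(x), -1, 0], [0, 4·y, -1], [-3·y, -3·x + 2·z, 2·y + 2·z]].
At the point, J = [[3.99749, -1.000, 0.000], [0.000, 12.000, -1.000], [-9.000, -1.500, 9.000]] (det J = 416.73322).
Solving J·Δ = −F gives Δ = (0.148, -1.229, 0.749).
Then the next iterate is (x, y, z)₁ = (1.648, 1.771, 2.249).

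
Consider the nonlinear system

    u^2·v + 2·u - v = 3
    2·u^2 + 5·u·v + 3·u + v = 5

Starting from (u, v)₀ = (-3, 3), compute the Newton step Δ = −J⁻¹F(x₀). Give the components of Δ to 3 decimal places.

(-0.534, -2.943)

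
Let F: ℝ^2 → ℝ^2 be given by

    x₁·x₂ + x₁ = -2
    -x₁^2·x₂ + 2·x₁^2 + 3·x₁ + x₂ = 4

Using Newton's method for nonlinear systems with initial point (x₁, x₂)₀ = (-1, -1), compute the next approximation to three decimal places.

At (-1, -1): F = (2.000, -5.000).
Jacobian J = [[x₂ + 1, x₁], [-2·x₁·x₂ + 4·x₁ + 3, -x₁^2 + 1]].
At the point, J = [[0.000, -1.000], [-3.000, 0.000]] (det J = -3.000).
Solving J·Δ = −F gives Δ = (-1.667, 2.000).
Then the next iterate is (x₁, x₂)₁ = (-2.667, 1.000).

(-2.667, 1.000)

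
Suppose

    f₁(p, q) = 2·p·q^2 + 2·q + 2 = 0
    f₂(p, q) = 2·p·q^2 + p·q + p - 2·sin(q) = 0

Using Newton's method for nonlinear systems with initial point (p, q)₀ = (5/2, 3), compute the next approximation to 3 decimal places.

At (5/2, 3): F = (53.000, 54.71776).
Jacobian J = [[2·q^2, 4·p·q + 2], [2·q^2 + q + 1, 4·p·q + p - 2·cos(q)]].
At the point, J = [[18.000, 32.000], [22.000, 34.47998]] (det J = -83.36027).
Solving J·Δ = −F gives Δ = (0.917, -2.172).
Then the next iterate is (p, q)₁ = (3.417, 0.828).

(3.417, 0.828)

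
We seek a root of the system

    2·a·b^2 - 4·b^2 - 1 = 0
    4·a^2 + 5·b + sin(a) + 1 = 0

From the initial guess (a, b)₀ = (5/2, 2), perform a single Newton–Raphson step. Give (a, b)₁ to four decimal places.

(-1.0709, 8.3919)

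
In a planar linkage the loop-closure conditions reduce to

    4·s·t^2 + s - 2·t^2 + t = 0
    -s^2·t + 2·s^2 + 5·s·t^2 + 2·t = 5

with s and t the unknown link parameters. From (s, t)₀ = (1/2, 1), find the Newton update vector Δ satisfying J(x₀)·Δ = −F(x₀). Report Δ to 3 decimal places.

At (1/2, 1): F = (1.500, -0.250).
Jacobian J = [[4·t^2 + 1, 8·s·t - 4·t + 1], [-2·s·t + 4·s + 5·t^2, -s^2 + 10·s·t + 2]].
At the point, J = [[5.000, 1.000], [6.000, 6.750]] (det J = 27.750).
Solving J·Δ = −F gives Δ = (-0.374, 0.369).

(-0.374, 0.369)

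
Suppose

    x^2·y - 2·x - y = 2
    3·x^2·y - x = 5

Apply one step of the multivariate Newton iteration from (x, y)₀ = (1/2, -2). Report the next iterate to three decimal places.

(-0.273, 0.121)

At (1/2, -2): F = (-1.500, -7.000).
Jacobian J = [[2·x·y - 2, x^2 - 1], [6·x·y - 1, 3·x^2]].
At the point, J = [[-4.000, -0.750], [-7.000, 0.750]] (det J = -8.250).
Solving J·Δ = −F gives Δ = (-0.773, 2.121).
Then the next iterate is (x, y)₁ = (-0.273, 0.121).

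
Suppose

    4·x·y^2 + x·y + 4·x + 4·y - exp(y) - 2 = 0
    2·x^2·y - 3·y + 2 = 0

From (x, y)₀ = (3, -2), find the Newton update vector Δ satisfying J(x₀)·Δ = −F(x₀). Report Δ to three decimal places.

(-0.688, 0.765)

At (3, -2): F = (43.86466, -28.000).
Jacobian J = [[4·y^2 + y + 4, 8·x·y + x - exp(y) + 4], [4·x·y, 2·x^2 - 3]].
At the point, J = [[18.000, -41.13534], [-24.000, 15.000]] (det J = -717.24805).
Solving J·Δ = −F gives Δ = (-0.688, 0.765).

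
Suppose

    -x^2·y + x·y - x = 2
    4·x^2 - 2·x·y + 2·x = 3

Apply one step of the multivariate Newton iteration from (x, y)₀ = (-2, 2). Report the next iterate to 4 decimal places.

(-1.2500, 1.1250)

At (-2, 2): F = (-12.0000, 17.0000).
Jacobian J = [[-2·x·y + y - 1, -x^2 + x], [8·x - 2·y + 2, -2·x]].
At the point, J = [[9.0000, -6.0000], [-18.0000, 4.0000]] (det J = -72.0000).
Solving J·Δ = −F gives Δ = (0.7500, -0.8750).
Then the next iterate is (x, y)₁ = (-1.2500, 1.1250).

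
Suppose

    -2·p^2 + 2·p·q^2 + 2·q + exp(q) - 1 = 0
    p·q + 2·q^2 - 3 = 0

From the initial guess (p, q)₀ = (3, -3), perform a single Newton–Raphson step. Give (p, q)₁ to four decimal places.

(2.6295, -2.2098)

At (3, -3): F = (29.049787, 6.0000).
Jacobian J = [[-4·p + 2·q^2, 4·p·q + exp(q) + 2], [q, p + 4·q]].
At the point, J = [[6.0000, -33.950213], [-3.0000, -9.0000]] (det J = -155.850639).
Solving J·Δ = −F gives Δ = (-0.3705, 0.7902).
Then the next iterate is (p, q)₁ = (2.6295, -2.2098).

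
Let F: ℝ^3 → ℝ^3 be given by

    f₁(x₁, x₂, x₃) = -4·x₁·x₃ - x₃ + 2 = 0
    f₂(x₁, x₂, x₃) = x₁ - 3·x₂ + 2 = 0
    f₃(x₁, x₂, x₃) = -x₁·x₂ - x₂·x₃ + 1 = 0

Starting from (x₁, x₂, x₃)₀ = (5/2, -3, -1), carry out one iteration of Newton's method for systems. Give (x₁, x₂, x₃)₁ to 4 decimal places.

(1.8608, 1.2869, -0.0506)

At (5/2, -3, -1): F = (13.0000, 13.5000, 5.5000).
Jacobian J = [[-4·x₃, 0, -4·x₁ - 1], [1, -3, 0], [-x₂, -x₁ - x₃, -x₂]].
At the point, J = [[4.0000, 0.0000, -11.0000], [1.0000, -3.0000, 0.0000], [3.0000, -1.5000, 3.0000]] (det J = -118.5000).
Solving J·Δ = −F gives Δ = (-0.6392, 4.2869, 0.9494).
Then the next iterate is (x₁, x₂, x₃)₁ = (1.8608, 1.2869, -0.0506).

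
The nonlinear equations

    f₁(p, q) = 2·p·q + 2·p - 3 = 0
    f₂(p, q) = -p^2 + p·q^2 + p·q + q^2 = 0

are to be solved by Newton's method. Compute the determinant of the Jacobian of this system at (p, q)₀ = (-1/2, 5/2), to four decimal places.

23.7500

J = [[2·q + 2, 2·p], [-2·p + q^2 + q, 2·p·q + p + 2·q]].
At the point, J = [[7.0000, -1.0000], [9.7500, 2.0000]].
det J = 23.7500.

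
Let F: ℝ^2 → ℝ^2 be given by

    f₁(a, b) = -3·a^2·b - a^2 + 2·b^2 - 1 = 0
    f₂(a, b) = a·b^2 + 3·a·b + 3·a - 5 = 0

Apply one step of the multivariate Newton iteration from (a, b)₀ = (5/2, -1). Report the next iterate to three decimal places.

At (5/2, -1): F = (13.500, -2.500).
Jacobian J = [[-6·a·b - 2·a, -3·a^2 + 4·b], [b^2 + 3·b + 3, 2·a·b + 3·a]].
At the point, J = [[10.000, -22.750], [1.000, 2.500]] (det J = 47.750).
Solving J·Δ = −F gives Δ = (0.484, 0.806).
Then the next iterate is (a, b)₁ = (2.984, -0.194).

(2.984, -0.194)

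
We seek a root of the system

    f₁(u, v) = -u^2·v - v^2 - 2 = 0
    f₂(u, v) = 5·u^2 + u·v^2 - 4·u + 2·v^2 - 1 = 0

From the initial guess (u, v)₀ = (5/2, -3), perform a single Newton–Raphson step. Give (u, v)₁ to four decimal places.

(2.0118, -1.2925)

At (5/2, -3): F = (7.7500, 60.7500).
Jacobian J = [[-2·u·v, -u^2 - 2·v], [10·u + v^2 - 4, 2·u·v + 4·v]].
At the point, J = [[15.0000, -0.2500], [30.0000, -27.0000]] (det J = -397.5000).
Solving J·Δ = −F gives Δ = (-0.4882, 1.7075).
Then the next iterate is (u, v)₁ = (2.0118, -1.2925).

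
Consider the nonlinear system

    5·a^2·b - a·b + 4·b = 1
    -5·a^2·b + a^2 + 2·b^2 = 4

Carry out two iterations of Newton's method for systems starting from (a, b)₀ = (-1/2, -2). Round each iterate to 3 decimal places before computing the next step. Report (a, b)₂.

(0.259, -2.909)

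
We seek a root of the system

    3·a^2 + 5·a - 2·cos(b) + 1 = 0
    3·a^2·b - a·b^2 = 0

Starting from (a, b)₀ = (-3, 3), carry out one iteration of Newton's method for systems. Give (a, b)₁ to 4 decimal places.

(-1.8653, 2.1886)

At (-3, 3): F = (14.979985, 108.0000).
Jacobian J = [[6·a + 5, 2·sin(b)], [6·a·b - b^2, 3·a^2 - 2·a·b]].
At the point, J = [[-13.0000, 0.282240], [-63.0000, 45.0000]] (det J = -567.218879).
Solving J·Δ = −F gives Δ = (1.1347, -0.8114).
Then the next iterate is (a, b)₁ = (-1.8653, 2.1886).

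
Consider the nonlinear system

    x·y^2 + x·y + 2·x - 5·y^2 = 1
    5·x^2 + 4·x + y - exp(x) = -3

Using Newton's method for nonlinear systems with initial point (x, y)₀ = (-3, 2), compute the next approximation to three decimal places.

At (-3, 2): F = (-45.000, 37.95021).
Jacobian J = [[y^2 + y + 2, 2·x·y + x - 10·y], [10·x - exp(x) + 4, 1]].
At the point, J = [[8.000, -35.000], [-26.04979, 1.000]] (det J = -903.74255).
Solving J·Δ = −F gives Δ = (1.420, -0.961).
Then the next iterate is (x, y)₁ = (-1.580, 1.039).

(-1.580, 1.039)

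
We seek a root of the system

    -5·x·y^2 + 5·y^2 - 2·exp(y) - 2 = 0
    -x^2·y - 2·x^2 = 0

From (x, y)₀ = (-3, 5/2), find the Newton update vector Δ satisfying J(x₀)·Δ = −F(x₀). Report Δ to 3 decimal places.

(1.235, -0.794)

At (-3, 5/2): F = (98.63501, -40.500).
Jacobian J = [[-5·y^2, -10·x·y + 10·y - 2·exp(y)], [-2·x·y - 4·x, -x^2]].
At the point, J = [[-31.250, 75.63501], [27.000, -9.000]] (det J = -1760.89533).
Solving J·Δ = −F gives Δ = (1.235, -0.794).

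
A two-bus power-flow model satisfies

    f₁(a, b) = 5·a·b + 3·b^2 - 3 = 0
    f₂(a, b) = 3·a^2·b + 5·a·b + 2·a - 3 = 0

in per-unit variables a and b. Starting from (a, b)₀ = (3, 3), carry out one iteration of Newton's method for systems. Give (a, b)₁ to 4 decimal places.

(2.2067, 1.2697)

At (3, 3): F = (69.0000, 129.0000).
Jacobian J = [[5·b, 5·a + 6·b], [6·a·b + 5·b + 2, 3·a^2 + 5·a]].
At the point, J = [[15.0000, 33.0000], [71.0000, 42.0000]] (det J = -1713.0000).
Solving J·Δ = −F gives Δ = (-0.7933, -1.7303).
Then the next iterate is (a, b)₁ = (2.2067, 1.2697).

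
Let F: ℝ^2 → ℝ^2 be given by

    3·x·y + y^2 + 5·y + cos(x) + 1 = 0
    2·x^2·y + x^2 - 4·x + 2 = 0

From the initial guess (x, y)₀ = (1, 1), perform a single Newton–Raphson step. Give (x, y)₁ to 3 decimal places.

(1.707, -0.207)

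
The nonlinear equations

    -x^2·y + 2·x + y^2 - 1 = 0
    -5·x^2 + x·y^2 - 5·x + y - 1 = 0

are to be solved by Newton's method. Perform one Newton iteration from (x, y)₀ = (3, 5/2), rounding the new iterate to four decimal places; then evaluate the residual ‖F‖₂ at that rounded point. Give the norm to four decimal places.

At (3, 5/2): F = (-11.2500, -39.7500).
Jacobian J = [[-2·x·y + 2, -x^2 + 2·y], [-10·x + y^2 - 5, 2·x·y + 1]].
At the point, J = [[-13.0000, -4.0000], [-28.7500, 16.0000]] (det J = -323.0000).
Solving J·Δ = −F gives Δ = (-1.0495, 0.5985).
Then the next iterate is (x, y)₁ = (1.9505, 3.0985).
Re-evaluating at (1.9505, 3.0985): F = (0.713613, -7.950082), so ‖F‖₂ = 7.9820.

7.9820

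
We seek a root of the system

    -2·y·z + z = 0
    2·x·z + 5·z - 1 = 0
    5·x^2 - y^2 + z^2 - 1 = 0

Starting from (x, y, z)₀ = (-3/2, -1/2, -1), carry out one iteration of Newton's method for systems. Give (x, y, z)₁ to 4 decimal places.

At (-3/2, -1/2, -1): F = (-2.0000, -3.0000, 11.0000).
Jacobian J = [[0, -2·z, -2·y + 1], [2·z, 0, 2·x + 5], [10·x, -2·y, 2·z]].
At the point, J = [[0.0000, 2.0000, 2.0000], [-2.0000, 0.0000, 2.0000], [-15.0000, 1.0000, -2.0000]] (det J = -72.0000).
Solving J·Δ = −F gives Δ = (0.4167, -0.9167, 1.9167).
Then the next iterate is (x, y, z)₁ = (-1.0833, -1.4167, 0.9167).

(-1.0833, -1.4167, 0.9167)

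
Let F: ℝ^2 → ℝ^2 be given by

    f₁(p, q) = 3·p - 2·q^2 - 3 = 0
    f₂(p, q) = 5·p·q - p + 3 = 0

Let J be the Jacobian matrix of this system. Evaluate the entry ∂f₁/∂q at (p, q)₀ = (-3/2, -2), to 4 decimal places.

∂f₁/∂q = -4·q.
At (-3/2, -2) this is 8.0000.

8.0000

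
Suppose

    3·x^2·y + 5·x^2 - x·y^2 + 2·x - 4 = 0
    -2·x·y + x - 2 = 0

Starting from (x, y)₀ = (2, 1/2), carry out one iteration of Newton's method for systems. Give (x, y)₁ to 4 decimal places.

(1.2613, 0.0000)

At (2, 1/2): F = (25.5000, -2.0000).
Jacobian J = [[6·x·y + 10·x - y^2 + 2, 3·x^2 - 2·x·y], [-2·y + 1, -2·x]].
At the point, J = [[27.7500, 10.0000], [0.0000, -4.0000]] (det J = -111.0000).
Solving J·Δ = −F gives Δ = (-0.7387, -0.5000).
Then the next iterate is (x, y)₁ = (1.2613, 0.0000).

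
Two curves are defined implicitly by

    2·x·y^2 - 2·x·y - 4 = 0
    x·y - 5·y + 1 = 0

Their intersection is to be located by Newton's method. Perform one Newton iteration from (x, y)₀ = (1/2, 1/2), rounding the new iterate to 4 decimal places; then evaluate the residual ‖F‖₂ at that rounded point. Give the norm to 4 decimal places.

26.0605

At (1/2, 1/2): F = (-4.2500, -1.2500).
Jacobian J = [[2·y^2 - 2·y, 4·x·y - 2·x], [y, x - 5]].
At the point, J = [[-0.5000, 0.0000], [0.5000, -4.5000]] (det J = 2.2500).
Solving J·Δ = −F gives Δ = (-8.5000, -1.2222).
Then the next iterate is (x, y)₁ = (-8.0000, -0.7222).
Re-evaluating at (-8.0000, -0.7222): F = (-23.900365, 10.3886), so ‖F‖₂ = 26.0605.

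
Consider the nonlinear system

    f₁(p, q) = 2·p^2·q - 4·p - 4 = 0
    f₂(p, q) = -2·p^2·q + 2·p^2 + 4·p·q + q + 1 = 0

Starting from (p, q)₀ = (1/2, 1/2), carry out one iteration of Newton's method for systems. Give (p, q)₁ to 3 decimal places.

(-1.250, 1.500)

At (1/2, 1/2): F = (-5.750, 2.750).
Jacobian J = [[4·p·q - 4, 2·p^2], [-4·p·q + 4·p + 4·q, -2·p^2 + 4·p + 1]].
At the point, J = [[-3.000, 0.500], [3.000, 2.500]] (det J = -9.000).
Solving J·Δ = −F gives Δ = (-1.750, 1.000).
Then the next iterate is (p, q)₁ = (-1.250, 1.500).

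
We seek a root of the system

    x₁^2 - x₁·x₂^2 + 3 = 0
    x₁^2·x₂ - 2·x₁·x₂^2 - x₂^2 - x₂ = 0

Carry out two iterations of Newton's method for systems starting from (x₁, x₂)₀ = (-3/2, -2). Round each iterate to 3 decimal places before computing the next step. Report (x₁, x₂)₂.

At (-3/2, -2): F = (11.250, 5.500).
Jacobian J = [[2·x₁ - x₂^2, -2·x₁·x₂], [2·x₁·x₂ - 2·x₂^2, x₁^2 - 4·x₁·x₂ - 2·x₂ - 1]].
At the point, J = [[-7.000, -6.000], [-2.000, -6.750]] (det J = 35.250).
Solving J·Δ = −F gives Δ = (1.218, 0.454).
Then the next iterate is (x₁, x₂)₁ = (-0.282, -1.546).
Round to (-0.282, -1.546) and repeat: F = (3.75354, 0.38097), J = [[-2.95412, -0.87194], [-3.90829, 0.42764]].
Δ = (0.415, 2.900), so (x₁, x₂)₂ = (0.133, 1.354).

(0.133, 1.354)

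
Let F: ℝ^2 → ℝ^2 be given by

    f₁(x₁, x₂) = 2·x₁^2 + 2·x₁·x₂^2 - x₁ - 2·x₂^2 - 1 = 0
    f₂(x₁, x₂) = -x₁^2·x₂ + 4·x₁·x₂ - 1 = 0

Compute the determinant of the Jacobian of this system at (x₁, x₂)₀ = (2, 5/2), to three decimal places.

78.000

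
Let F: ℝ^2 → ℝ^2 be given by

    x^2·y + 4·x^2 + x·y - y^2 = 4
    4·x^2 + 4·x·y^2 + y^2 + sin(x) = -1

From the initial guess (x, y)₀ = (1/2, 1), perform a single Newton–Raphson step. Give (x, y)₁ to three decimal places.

(0.769, -0.311)

At (1/2, 1): F = (-3.250, 5.47943).
Jacobian J = [[2·x·y + 8·x + y, x^2 + x - 2·y], [8·x + 4·y^2 + cos(x), 8·x·y + 2·y]].
At the point, J = [[6.000, -1.250], [8.87758, 6.000]] (det J = 47.09698).
Solving J·Δ = −F gives Δ = (0.269, -1.311).
Then the next iterate is (x, y)₁ = (0.769, -0.311).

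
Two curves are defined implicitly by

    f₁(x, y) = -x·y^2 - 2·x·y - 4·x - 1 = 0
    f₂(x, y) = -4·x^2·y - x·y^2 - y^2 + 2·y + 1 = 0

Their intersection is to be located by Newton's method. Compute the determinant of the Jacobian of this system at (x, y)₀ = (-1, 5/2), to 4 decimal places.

J = [[-y^2 - 2·y - 4, -2·x·y - 2·x], [-8·x·y - y^2, -4·x^2 - 2·x·y - 2·y + 2]].
At the point, J = [[-15.2500, 7.0000], [13.7500, -2.0000]].
det J = -65.7500.

-65.7500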